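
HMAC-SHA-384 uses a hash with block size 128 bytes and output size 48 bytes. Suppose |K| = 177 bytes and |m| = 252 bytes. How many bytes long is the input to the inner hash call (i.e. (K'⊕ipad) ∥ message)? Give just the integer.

380

Key is 177 > 128 bytes, so it is hashed to 48 bytes then zero-padded to 128: |K'| = 128.
Inner input = (K'⊕ipad) ∥ m → 128 + 252 = 380 bytes.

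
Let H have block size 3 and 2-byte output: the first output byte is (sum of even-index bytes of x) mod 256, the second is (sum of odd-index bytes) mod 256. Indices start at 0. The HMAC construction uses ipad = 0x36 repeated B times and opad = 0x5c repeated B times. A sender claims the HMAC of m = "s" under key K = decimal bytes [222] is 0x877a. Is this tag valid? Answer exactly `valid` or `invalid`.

Key decimal bytes [222] = de is 1 byte ≤ B = 3; zero-pad to 3 bytes: K' = de 00 00.
K' ⊕ ipad = e8 36 36; K' ⊕ opad = 82 5c 5c.
Inner hash: even-index sum = 286 mod 256 = 30; odd-index sum = 169 mod 256 = 169 → 1e a9.
Outer hash (recomputed tag): even-index sum = 391 mod 256 = 135; odd-index sum = 122 mod 256 = 122 → 87 7a.
Recomputed tag = 877a; claimed = 877a → match.

valid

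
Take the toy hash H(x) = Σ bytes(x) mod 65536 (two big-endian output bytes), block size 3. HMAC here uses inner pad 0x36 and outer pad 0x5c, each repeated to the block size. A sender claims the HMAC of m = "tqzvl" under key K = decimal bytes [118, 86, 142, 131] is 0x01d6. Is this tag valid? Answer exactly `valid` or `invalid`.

Key decimal bytes [118, 86, 142, 131] = 76 56 8e 83 is 4 bytes > B = 3, so hash it first: H(key) = 01 dd, then zero-pad to 3 bytes: K' = 01 dd 00.
K' ⊕ ipad = 37 eb 36; K' ⊕ opad = 5d 81 5c.
Inner hash: sum = 55+235+54+116+113+122+118+108 = 921 → 03 99.
Outer hash (recomputed tag): sum = 93+129+92+3+153 = 470 → 01 d6.
Recomputed tag = 01d6; claimed = 01d6 → match.

valid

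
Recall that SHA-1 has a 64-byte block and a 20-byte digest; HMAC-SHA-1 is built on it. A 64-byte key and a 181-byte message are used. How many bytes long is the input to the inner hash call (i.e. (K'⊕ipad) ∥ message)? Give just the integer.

Key is 64 ≤ 64 bytes, zero-padded: |K'| = 64.
Inner input = (K'⊕ipad) ∥ m → 64 + 181 = 245 bytes.

245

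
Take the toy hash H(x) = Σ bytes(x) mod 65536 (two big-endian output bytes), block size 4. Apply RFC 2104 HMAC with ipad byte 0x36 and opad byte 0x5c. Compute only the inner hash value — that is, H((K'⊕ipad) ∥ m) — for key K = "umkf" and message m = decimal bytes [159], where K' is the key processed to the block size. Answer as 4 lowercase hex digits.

01ea

Key "umkf" = 75 6d 6b 66 is exactly B = 4 bytes: K' = 75 6d 6b 66.
K' ⊕ ipad = 43 5b 5d 50.
Inner input = 43 5b 5d 50 ∥ 9f.
Inner hash: sum = 67+91+93+80+159 = 490 → 01 ea.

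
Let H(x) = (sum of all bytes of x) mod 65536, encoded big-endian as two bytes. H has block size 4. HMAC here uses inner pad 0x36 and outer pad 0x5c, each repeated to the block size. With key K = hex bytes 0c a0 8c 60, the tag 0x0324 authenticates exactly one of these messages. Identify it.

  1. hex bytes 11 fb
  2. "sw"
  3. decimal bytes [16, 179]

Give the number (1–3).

2

Key hex bytes 0c a0 8c 60 is exactly B = 4 bytes: K' = 0c a0 8c 60.
K' ⊕ ipad = 3a 96 ba 56; K' ⊕ opad = 50 fc d0 3c.
m1: inner = H(3a 96 ba 56 11 fb) = 02 ec; tag = H(50 fc d0 3c 02 ec) = 0346
m2: inner = H(3a 96 ba 56 73 77) = 02 ca; tag = H(50 fc d0 3c 02 ca) = 0324 ← matches
m3: inner = H(3a 96 ba 56 10 b3) = 02 a3; tag = H(50 fc d0 3c 02 a3) = 02fd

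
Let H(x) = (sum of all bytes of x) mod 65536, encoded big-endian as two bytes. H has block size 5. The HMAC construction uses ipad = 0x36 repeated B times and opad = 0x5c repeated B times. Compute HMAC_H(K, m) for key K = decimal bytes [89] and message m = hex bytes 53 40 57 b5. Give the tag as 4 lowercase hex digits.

025d

Key decimal bytes [89] = 59 is 1 byte ≤ B = 5; zero-pad to 5 bytes: K' = 59 00 00 00 00.
K' ⊕ ipad = 6f 36 36 36 36.  K' ⊕ opad = 05 5c 5c 5c 5c.
Inner input = (K'⊕ipad) ∥ m = 6f 36 36 36 36 ∥ 53 40 57 b5.
Inner hash: sum = 111+54+54+54+54+83+64+87+181 = 742 → 02 e6.
Outer input = (K'⊕opad) ∥ inner = 05 5c 5c 5c 5c ∥ 02 e6.
Outer hash (tag): sum = 5+92+92+92+92+2+230 = 605 → 02 5d.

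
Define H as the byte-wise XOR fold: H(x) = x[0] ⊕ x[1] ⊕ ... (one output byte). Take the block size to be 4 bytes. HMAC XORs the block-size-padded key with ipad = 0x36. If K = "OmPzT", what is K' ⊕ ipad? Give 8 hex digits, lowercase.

Key "OmPzT" = 4f 6d 50 7a 54 is 5 bytes > B = 4, so hash it first: H(key) = 5c, then zero-pad to 4 bytes: K' = 5c 00 00 00.
XOR each byte with 0x36: 5c⊕36=6a, 00⊕36=36, 00⊕36=36, 00⊕36=36.

6a363636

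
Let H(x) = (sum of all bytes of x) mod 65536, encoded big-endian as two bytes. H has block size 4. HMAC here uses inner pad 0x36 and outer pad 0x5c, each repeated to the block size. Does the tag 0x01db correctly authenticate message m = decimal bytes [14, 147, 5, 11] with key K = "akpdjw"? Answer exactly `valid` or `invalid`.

Key "akpdjw" = 61 6b 70 64 6a 77 is 6 bytes > B = 4, so hash it first: H(key) = 02 81, then zero-pad to 4 bytes: K' = 02 81 00 00.
K' ⊕ ipad = 34 b7 36 36; K' ⊕ opad = 5e dd 5c 5c.
Inner hash: sum = 52+183+54+54+14+147+5+11 = 520 → 02 08.
Outer hash (recomputed tag): sum = 94+221+92+92+2+8 = 509 → 01 fd.
Recomputed tag = 01fd; claimed = 01db → mismatch.

invalid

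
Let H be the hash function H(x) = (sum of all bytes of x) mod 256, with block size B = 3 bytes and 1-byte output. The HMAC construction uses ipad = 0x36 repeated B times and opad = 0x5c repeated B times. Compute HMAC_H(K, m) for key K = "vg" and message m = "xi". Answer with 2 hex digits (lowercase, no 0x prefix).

69

Key "vg" = 76 67 is 2 bytes ≤ B = 3; zero-pad to 3 bytes: K' = 76 67 00.
K' ⊕ ipad = 40 51 36.  K' ⊕ opad = 2a 3b 5c.
Inner input = (K'⊕ipad) ∥ m = 40 51 36 ∥ 78 69.
Inner hash: sum = 64+81+54+120+105 = 424; mod 256 = 168 → a8.
Outer input = (K'⊕opad) ∥ inner = 2a 3b 5c ∥ a8.
Outer hash (tag): sum = 42+59+92+168 = 361; mod 256 = 105 → 69.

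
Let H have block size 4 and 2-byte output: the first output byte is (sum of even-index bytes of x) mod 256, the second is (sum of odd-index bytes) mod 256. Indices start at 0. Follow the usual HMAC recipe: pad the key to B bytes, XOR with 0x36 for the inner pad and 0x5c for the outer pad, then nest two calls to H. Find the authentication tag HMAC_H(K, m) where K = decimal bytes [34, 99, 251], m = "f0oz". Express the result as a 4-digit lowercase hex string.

dbd0

Key decimal bytes [34, 99, 251] = 22 63 fb is 3 bytes ≤ B = 4; zero-pad to 4 bytes: K' = 22 63 fb 00.
K' ⊕ ipad = 14 55 cd 36.  K' ⊕ opad = 7e 3f a7 5c.
Inner input = (K'⊕ipad) ∥ m = 14 55 cd 36 ∥ 66 30 6f 7a.
Inner hash: even-index sum = 438 mod 256 = 182; odd-index sum = 309 mod 256 = 53 → b6 35.
Outer input = (K'⊕opad) ∥ inner = 7e 3f a7 5c ∥ b6 35.
Outer hash (tag): even-index sum = 475 mod 256 = 219; odd-index sum = 208 mod 256 = 208 → db d0.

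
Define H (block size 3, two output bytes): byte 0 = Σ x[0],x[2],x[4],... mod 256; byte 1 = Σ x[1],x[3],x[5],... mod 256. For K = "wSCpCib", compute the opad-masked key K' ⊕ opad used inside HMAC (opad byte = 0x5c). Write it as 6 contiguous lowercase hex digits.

03705c

Key "wSCpCib" = 77 53 43 70 43 69 62 is 7 bytes > B = 3, so hash it first: H(key) = 5f 2c, then zero-pad to 3 bytes: K' = 5f 2c 00.
XOR each byte with 0x5c: 5f⊕5c=03, 2c⊕5c=70, 00⊕5c=5c.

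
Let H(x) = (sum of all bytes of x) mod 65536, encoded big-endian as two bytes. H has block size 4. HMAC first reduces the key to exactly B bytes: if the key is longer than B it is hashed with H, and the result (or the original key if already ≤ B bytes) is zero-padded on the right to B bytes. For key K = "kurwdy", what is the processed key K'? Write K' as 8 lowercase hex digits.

|K| = 6 > B = 4, so first hash the key.
H(K): sum = 107+117+114+119+100+121 = 678 → 02 a6.
Zero-pad H(K) = 02 a6 to 4 bytes: K' = 02 a6 00 00.

02a60000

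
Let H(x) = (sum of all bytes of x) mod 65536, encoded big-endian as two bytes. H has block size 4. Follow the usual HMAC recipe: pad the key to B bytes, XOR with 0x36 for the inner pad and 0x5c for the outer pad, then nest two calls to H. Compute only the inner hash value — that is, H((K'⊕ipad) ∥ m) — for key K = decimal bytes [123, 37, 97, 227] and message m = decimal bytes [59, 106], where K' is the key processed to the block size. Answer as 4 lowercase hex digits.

0231

Key decimal bytes [123, 37, 97, 227] = 7b 25 61 e3 is exactly B = 4 bytes: K' = 7b 25 61 e3.
K' ⊕ ipad = 4d 13 57 d5.
Inner input = 4d 13 57 d5 ∥ 3b 6a.
Inner hash: sum = 77+19+87+213+59+106 = 561 → 02 31.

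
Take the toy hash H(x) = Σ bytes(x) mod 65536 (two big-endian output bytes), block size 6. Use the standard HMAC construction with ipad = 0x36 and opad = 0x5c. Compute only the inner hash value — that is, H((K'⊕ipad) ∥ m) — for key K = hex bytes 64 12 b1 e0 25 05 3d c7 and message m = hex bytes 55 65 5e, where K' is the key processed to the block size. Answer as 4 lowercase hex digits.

Key hex bytes 64 12 b1 e0 25 05 3d c7 is 8 bytes > B = 6, so hash it first: H(key) = 03 35, then zero-pad to 6 bytes: K' = 03 35 00 00 00 00.
K' ⊕ ipad = 35 03 36 36 36 36.
Inner input = 35 03 36 36 36 36 ∥ 55 65 5e.
Inner hash: sum = 53+3+54+54+54+54+85+101+94 = 552 → 02 28.

0228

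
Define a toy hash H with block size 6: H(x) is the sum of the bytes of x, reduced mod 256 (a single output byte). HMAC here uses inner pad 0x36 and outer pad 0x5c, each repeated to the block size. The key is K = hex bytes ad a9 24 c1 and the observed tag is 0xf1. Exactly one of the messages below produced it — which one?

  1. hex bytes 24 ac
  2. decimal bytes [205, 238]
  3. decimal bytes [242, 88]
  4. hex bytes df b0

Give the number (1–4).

Key hex bytes ad a9 24 c1 is 4 bytes ≤ B = 6; zero-pad to 6 bytes: K' = ad a9 24 c1 00 00.
K' ⊕ ipad = 9b 9f 12 f7 36 36; K' ⊕ opad = f1 f5 78 9d 5c 5c.
m1: inner = H(9b 9f 12 f7 36 36 24 ac) = 7f; tag = H(f1 f5 78 9d 5c 5c 7f) = 32
m2: inner = H(9b 9f 12 f7 36 36 cd ee) = 6a; tag = H(f1 f5 78 9d 5c 5c 6a) = 1d
m3: inner = H(9b 9f 12 f7 36 36 f2 58) = f9; tag = H(f1 f5 78 9d 5c 5c f9) = ac
m4: inner = H(9b 9f 12 f7 36 36 df b0) = 3e; tag = H(f1 f5 78 9d 5c 5c 3e) = f1 ← matches

4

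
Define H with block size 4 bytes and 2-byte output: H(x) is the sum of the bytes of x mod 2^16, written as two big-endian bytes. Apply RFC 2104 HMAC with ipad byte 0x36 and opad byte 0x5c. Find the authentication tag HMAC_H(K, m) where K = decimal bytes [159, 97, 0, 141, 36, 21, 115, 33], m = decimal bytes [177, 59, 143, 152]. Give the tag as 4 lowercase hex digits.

Key decimal bytes [159, 97, 0, 141, 36, 21, 115, 33] = 9f 61 00 8d 24 15 73 21 is 8 bytes > B = 4, so hash it first: H(key) = 02 5a, then zero-pad to 4 bytes: K' = 02 5a 00 00.
K' ⊕ ipad = 34 6c 36 36.  K' ⊕ opad = 5e 06 5c 5c.
Inner input = (K'⊕ipad) ∥ m = 34 6c 36 36 ∥ b1 3b 8f 98.
Inner hash: sum = 52+108+54+54+177+59+143+152 = 799 → 03 1f.
Outer input = (K'⊕opad) ∥ inner = 5e 06 5c 5c ∥ 03 1f.
Outer hash (tag): sum = 94+6+92+92+3+31 = 318 → 01 3e.

013e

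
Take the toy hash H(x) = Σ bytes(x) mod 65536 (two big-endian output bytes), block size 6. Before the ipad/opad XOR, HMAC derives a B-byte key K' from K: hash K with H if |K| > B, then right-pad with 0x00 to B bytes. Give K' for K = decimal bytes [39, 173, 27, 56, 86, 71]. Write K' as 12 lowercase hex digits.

Key decimal bytes [39, 173, 27, 56, 86, 71] = 27 ad 1b 38 56 47 is exactly B = 6 bytes: K' = 27 ad 1b 38 56 47.

27ad1b385647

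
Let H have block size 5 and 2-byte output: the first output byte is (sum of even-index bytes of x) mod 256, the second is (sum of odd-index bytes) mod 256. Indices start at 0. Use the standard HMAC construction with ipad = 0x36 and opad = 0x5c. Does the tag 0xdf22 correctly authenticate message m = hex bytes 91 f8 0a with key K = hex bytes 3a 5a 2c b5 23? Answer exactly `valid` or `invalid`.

valid

Key hex bytes 3a 5a 2c b5 23 is exactly B = 5 bytes: K' = 3a 5a 2c b5 23.
K' ⊕ ipad = 0c 6c 1a 83 15; K' ⊕ opad = 66 06 70 e9 7f.
Inner hash: even-index sum = 307 mod 256 = 51; odd-index sum = 394 mod 256 = 138 → 33 8a.
Outer hash (recomputed tag): even-index sum = 479 mod 256 = 223; odd-index sum = 290 mod 256 = 34 → df 22.
Recomputed tag = df22; claimed = df22 → match.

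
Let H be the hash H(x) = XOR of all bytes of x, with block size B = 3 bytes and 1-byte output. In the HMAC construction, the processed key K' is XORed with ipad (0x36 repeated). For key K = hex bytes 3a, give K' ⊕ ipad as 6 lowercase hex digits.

Key hex bytes 3a is 1 byte ≤ B = 3; zero-pad to 3 bytes: K' = 3a 00 00.
XOR each byte with 0x36: 3a⊕36=0c, 00⊕36=36, 00⊕36=36.

0c3636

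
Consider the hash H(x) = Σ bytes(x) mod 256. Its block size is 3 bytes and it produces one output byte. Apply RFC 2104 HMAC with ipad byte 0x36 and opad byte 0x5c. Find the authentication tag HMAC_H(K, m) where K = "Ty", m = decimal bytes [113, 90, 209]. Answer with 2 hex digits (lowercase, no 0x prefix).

0c

Key "Ty" = 54 79 is 2 bytes ≤ B = 3; zero-pad to 3 bytes: K' = 54 79 00.
K' ⊕ ipad = 62 4f 36.  K' ⊕ opad = 08 25 5c.
Inner input = (K'⊕ipad) ∥ m = 62 4f 36 ∥ 71 5a d1.
Inner hash: sum = 98+79+54+113+90+209 = 643; mod 256 = 131 → 83.
Outer input = (K'⊕opad) ∥ inner = 08 25 5c ∥ 83.
Outer hash (tag): sum = 8+37+92+131 = 268; mod 256 = 12 → 0c.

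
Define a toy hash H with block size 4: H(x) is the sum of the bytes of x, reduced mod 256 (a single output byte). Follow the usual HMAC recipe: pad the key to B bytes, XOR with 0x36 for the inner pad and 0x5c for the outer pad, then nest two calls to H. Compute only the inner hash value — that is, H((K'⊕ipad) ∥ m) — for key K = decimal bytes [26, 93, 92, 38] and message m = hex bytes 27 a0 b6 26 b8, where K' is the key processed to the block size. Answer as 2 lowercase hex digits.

Key decimal bytes [26, 93, 92, 38] = 1a 5d 5c 26 is exactly B = 4 bytes: K' = 1a 5d 5c 26.
K' ⊕ ipad = 2c 6b 6a 10.
Inner input = 2c 6b 6a 10 ∥ 27 a0 b6 26 b8.
Inner hash: sum = 44+107+106+16+39+160+182+38+184 = 876; mod 256 = 108 → 6c.

6c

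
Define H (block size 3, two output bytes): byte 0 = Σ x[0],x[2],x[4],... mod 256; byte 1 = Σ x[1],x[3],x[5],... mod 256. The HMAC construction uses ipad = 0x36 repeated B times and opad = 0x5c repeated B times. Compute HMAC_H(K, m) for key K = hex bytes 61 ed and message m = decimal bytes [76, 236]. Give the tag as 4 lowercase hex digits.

Key hex bytes 61 ed is 2 bytes ≤ B = 3; zero-pad to 3 bytes: K' = 61 ed 00.
K' ⊕ ipad = 57 db 36.  K' ⊕ opad = 3d b1 5c.
Inner input = (K'⊕ipad) ∥ m = 57 db 36 ∥ 4c ec.
Inner hash: even-index sum = 377 mod 256 = 121; odd-index sum = 295 mod 256 = 39 → 79 27.
Outer input = (K'⊕opad) ∥ inner = 3d b1 5c ∥ 79 27.
Outer hash (tag): even-index sum = 192 mod 256 = 192; odd-index sum = 298 mod 256 = 42 → c0 2a.

c02a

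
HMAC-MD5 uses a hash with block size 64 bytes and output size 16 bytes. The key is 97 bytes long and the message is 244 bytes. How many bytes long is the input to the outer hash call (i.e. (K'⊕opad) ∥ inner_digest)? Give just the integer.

Key is 97 > 64 bytes, so it is hashed to 16 bytes then zero-padded to 64: |K'| = 64.
Outer input = (K'⊕opad) ∥ H(inner) → 64 + 16 = 80 bytes.

80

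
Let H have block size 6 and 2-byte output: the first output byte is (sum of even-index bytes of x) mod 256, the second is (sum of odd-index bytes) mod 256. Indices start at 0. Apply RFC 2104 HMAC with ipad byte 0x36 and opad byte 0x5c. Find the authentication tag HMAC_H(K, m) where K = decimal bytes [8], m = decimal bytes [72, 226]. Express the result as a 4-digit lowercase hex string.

Key decimal bytes [8] = 08 is 1 byte ≤ B = 6; zero-pad to 6 bytes: K' = 08 00 00 00 00 00.
K' ⊕ ipad = 3e 36 36 36 36 36.  K' ⊕ opad = 54 5c 5c 5c 5c 5c.
Inner input = (K'⊕ipad) ∥ m = 3e 36 36 36 36 36 ∥ 48 e2.
Inner hash: even-index sum = 242 mod 256 = 242; odd-index sum = 388 mod 256 = 132 → f2 84.
Outer input = (K'⊕opad) ∥ inner = 54 5c 5c 5c 5c 5c ∥ f2 84.
Outer hash (tag): even-index sum = 510 mod 256 = 254; odd-index sum = 408 mod 256 = 152 → fe 98.

fe98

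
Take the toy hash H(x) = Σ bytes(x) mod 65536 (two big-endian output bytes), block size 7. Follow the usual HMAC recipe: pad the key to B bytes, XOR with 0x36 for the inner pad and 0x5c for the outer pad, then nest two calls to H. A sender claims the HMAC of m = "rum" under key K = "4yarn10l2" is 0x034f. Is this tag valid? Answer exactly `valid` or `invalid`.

valid

Key "4yarn10l2" = 34 79 61 72 6e 31 30 6c 32 is 9 bytes > B = 7, so hash it first: H(key) = 02 ed, then zero-pad to 7 bytes: K' = 02 ed 00 00 00 00 00.
K' ⊕ ipad = 34 db 36 36 36 36 36; K' ⊕ opad = 5e b1 5c 5c 5c 5c 5c.
Inner hash: sum = 52+219+54+54+54+54+54+114+117+109 = 881 → 03 71.
Outer hash (recomputed tag): sum = 94+177+92+92+92+92+92+3+113 = 847 → 03 4f.
Recomputed tag = 034f; claimed = 034f → match.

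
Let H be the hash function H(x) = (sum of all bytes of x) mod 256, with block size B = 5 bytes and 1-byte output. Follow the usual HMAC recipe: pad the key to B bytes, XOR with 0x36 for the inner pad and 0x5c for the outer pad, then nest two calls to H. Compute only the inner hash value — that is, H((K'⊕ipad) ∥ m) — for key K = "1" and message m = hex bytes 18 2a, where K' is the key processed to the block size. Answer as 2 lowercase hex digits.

Key "1" = 31 is 1 byte ≤ B = 5; zero-pad to 5 bytes: K' = 31 00 00 00 00.
K' ⊕ ipad = 07 36 36 36 36.
Inner input = 07 36 36 36 36 ∥ 18 2a.
Inner hash: sum = 7+54+54+54+54+24+42 = 289; mod 256 = 33 → 21.

21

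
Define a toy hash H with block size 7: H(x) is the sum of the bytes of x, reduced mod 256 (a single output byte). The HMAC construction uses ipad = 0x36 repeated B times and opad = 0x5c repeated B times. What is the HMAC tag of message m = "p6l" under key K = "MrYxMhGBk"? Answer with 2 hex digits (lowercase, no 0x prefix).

f2

Key "MrYxMhGBk" = 4d 72 59 78 4d 68 47 42 6b is 9 bytes > B = 7, so hash it first: H(key) = 39, then zero-pad to 7 bytes: K' = 39 00 00 00 00 00 00.
K' ⊕ ipad = 0f 36 36 36 36 36 36.  K' ⊕ opad = 65 5c 5c 5c 5c 5c 5c.
Inner input = (K'⊕ipad) ∥ m = 0f 36 36 36 36 36 36 ∥ 70 36 6c.
Inner hash: sum = 15+54+54+54+54+54+54+112+54+108 = 613; mod 256 = 101 → 65.
Outer input = (K'⊕opad) ∥ inner = 65 5c 5c 5c 5c 5c 5c ∥ 65.
Outer hash (tag): sum = 101+92+92+92+92+92+92+101 = 754; mod 256 = 242 → f2.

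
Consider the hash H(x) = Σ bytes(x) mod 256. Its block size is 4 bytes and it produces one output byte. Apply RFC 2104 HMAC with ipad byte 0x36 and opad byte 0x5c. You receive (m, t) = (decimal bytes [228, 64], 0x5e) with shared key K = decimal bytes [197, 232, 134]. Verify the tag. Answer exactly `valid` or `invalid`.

valid

Key decimal bytes [197, 232, 134] = c5 e8 86 is 3 bytes ≤ B = 4; zero-pad to 4 bytes: K' = c5 e8 86 00.
K' ⊕ ipad = f3 de b0 36; K' ⊕ opad = 99 b4 da 5c.
Inner hash: sum = 243+222+176+54+228+64 = 987; mod 256 = 219 → db.
Outer hash (recomputed tag): sum = 153+180+218+92+219 = 862; mod 256 = 94 → 5e.
Recomputed tag = 5e; claimed = 5e → match.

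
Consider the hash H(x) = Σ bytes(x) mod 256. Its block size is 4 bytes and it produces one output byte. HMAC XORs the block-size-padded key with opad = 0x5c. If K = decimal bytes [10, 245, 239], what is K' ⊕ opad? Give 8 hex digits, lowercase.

Key decimal bytes [10, 245, 239] = 0a f5 ef is 3 bytes ≤ B = 4; zero-pad to 4 bytes: K' = 0a f5 ef 00.
XOR each byte with 0x5c: 0a⊕5c=56, f5⊕5c=a9, ef⊕5c=b3, 00⊕5c=5c.

56a9b35c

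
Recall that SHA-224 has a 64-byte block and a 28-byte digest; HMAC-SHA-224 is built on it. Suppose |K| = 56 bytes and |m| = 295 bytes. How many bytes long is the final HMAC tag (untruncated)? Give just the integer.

The tag is one SHA-224 digest: 28 bytes.

28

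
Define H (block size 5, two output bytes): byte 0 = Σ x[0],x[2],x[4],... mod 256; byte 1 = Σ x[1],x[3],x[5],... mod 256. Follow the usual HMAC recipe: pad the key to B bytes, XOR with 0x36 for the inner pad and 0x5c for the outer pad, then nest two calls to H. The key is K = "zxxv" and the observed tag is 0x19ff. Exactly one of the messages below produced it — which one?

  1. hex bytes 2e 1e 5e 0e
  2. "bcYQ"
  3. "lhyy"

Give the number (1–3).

Key "zxxv" = 7a 78 78 76 is 4 bytes ≤ B = 5; zero-pad to 5 bytes: K' = 7a 78 78 76 00.
K' ⊕ ipad = 4c 4e 4e 40 36; K' ⊕ opad = 26 24 24 2a 5c.
m1: inner = H(4c 4e 4e 40 36 2e 1e 5e 0e) = fc 1a; tag = H(26 24 24 2a 5c fc 1a) = c04a
m2: inner = H(4c 4e 4e 40 36 62 63 59 51) = 84 49; tag = H(26 24 24 2a 5c 84 49) = efd2
m3: inner = H(4c 4e 4e 40 36 6c 68 79 79) = b1 73; tag = H(26 24 24 2a 5c b1 73) = 19ff ← matches

3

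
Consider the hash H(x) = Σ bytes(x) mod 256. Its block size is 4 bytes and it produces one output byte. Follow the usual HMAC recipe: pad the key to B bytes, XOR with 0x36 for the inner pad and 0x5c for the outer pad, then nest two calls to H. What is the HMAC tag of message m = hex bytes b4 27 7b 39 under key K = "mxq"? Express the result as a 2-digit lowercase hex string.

Key "mxq" = 6d 78 71 is 3 bytes ≤ B = 4; zero-pad to 4 bytes: K' = 6d 78 71 00.
K' ⊕ ipad = 5b 4e 47 36.  K' ⊕ opad = 31 24 2d 5c.
Inner input = (K'⊕ipad) ∥ m = 5b 4e 47 36 ∥ b4 27 7b 39.
Inner hash: sum = 91+78+71+54+180+39+123+57 = 693; mod 256 = 181 → b5.
Outer input = (K'⊕opad) ∥ inner = 31 24 2d 5c ∥ b5.
Outer hash (tag): sum = 49+36+45+92+181 = 403; mod 256 = 147 → 93.

93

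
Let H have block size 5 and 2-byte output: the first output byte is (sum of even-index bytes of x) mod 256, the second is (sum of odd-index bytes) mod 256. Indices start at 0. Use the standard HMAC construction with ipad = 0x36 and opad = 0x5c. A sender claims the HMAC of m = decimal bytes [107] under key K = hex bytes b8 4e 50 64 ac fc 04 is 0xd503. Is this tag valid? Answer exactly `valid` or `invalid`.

Key hex bytes b8 4e 50 64 ac fc 04 is 7 bytes > B = 5, so hash it first: H(key) = b8 ae, then zero-pad to 5 bytes: K' = b8 ae 00 00 00.
K' ⊕ ipad = 8e 98 36 36 36; K' ⊕ opad = e4 f2 5c 5c 5c.
Inner hash: even-index sum = 250 mod 256 = 250; odd-index sum = 313 mod 256 = 57 → fa 39.
Outer hash (recomputed tag): even-index sum = 469 mod 256 = 213; odd-index sum = 584 mod 256 = 72 → d5 48.
Recomputed tag = d548; claimed = d503 → mismatch.

invalid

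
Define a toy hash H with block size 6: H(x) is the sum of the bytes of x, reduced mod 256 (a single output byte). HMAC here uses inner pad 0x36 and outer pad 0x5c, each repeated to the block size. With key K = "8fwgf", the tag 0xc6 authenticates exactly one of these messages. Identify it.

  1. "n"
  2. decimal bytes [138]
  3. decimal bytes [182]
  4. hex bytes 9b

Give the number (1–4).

3

Key "8fwgf" = 38 66 77 67 66 is 5 bytes ≤ B = 6; zero-pad to 6 bytes: K' = 38 66 77 67 66 00.
K' ⊕ ipad = 0e 50 41 51 50 36; K' ⊕ opad = 64 3a 2b 3b 3a 5c.
m1: inner = H(0e 50 41 51 50 36 6e) = e4; tag = H(64 3a 2b 3b 3a 5c e4) = 7e
m2: inner = H(0e 50 41 51 50 36 8a) = 00; tag = H(64 3a 2b 3b 3a 5c 00) = 9a
m3: inner = H(0e 50 41 51 50 36 b6) = 2c; tag = H(64 3a 2b 3b 3a 5c 2c) = c6 ← matches
m4: inner = H(0e 50 41 51 50 36 9b) = 11; tag = H(64 3a 2b 3b 3a 5c 11) = ab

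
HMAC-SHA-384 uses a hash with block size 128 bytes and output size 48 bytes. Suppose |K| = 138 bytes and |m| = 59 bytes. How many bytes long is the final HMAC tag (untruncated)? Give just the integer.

The tag is one SHA-384 digest: 48 bytes.

48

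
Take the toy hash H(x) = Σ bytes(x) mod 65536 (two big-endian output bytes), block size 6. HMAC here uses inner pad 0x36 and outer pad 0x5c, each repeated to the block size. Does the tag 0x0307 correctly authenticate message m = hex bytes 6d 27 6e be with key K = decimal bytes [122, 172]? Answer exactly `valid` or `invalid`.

Key decimal bytes [122, 172] = 7a ac is 2 bytes ≤ B = 6; zero-pad to 6 bytes: K' = 7a ac 00 00 00 00.
K' ⊕ ipad = 4c 9a 36 36 36 36; K' ⊕ opad = 26 f0 5c 5c 5c 5c.
Inner hash: sum = 76+154+54+54+54+54+109+39+110+190 = 894 → 03 7e.
Outer hash (recomputed tag): sum = 38+240+92+92+92+92+3+126 = 775 → 03 07.
Recomputed tag = 0307; claimed = 0307 → match.

valid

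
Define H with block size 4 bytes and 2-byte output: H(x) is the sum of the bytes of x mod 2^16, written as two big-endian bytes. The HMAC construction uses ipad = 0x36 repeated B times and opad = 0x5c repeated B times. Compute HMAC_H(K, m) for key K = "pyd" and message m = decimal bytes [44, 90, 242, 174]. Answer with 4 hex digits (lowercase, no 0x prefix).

012b

Key "pyd" = 70 79 64 is 3 bytes ≤ B = 4; zero-pad to 4 bytes: K' = 70 79 64 00.
K' ⊕ ipad = 46 4f 52 36.  K' ⊕ opad = 2c 25 38 5c.
Inner input = (K'⊕ipad) ∥ m = 46 4f 52 36 ∥ 2c 5a f2 ae.
Inner hash: sum = 70+79+82+54+44+90+242+174 = 835 → 03 43.
Outer input = (K'⊕opad) ∥ inner = 2c 25 38 5c ∥ 03 43.
Outer hash (tag): sum = 44+37+56+92+3+67 = 299 → 01 2b.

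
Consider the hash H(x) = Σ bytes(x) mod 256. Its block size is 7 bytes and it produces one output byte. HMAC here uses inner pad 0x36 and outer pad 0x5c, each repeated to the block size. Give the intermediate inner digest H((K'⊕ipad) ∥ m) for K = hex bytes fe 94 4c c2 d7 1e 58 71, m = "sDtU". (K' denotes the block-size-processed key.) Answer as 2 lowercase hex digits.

2c

Key hex bytes fe 94 4c c2 d7 1e 58 71 is 8 bytes > B = 7, so hash it first: H(key) = 5e, then zero-pad to 7 bytes: K' = 5e 00 00 00 00 00 00.
K' ⊕ ipad = 68 36 36 36 36 36 36.
Inner input = 68 36 36 36 36 36 36 ∥ 73 44 74 55.
Inner hash: sum = 104+54+54+54+54+54+54+115+68+116+85 = 812; mod 256 = 44 → 2c.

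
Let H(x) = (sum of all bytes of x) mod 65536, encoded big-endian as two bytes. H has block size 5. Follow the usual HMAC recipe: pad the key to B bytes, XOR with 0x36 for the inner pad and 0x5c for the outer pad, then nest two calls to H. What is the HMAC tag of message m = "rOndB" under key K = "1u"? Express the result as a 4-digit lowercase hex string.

Key "1u" = 31 75 is 2 bytes ≤ B = 5; zero-pad to 5 bytes: K' = 31 75 00 00 00.
K' ⊕ ipad = 07 43 36 36 36.  K' ⊕ opad = 6d 29 5c 5c 5c.
Inner input = (K'⊕ipad) ∥ m = 07 43 36 36 36 ∥ 72 4f 6e 64 42.
Inner hash: sum = 7+67+54+54+54+114+79+110+100+66 = 705 → 02 c1.
Outer input = (K'⊕opad) ∥ inner = 6d 29 5c 5c 5c ∥ 02 c1.
Outer hash (tag): sum = 109+41+92+92+92+2+193 = 621 → 02 6d.

026d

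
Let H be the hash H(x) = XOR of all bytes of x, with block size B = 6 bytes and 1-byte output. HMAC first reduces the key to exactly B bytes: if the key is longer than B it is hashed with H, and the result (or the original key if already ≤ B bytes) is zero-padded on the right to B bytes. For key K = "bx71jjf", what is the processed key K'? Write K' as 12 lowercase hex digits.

7a0000000000

|K| = 7 > B = 6, so first hash the key.
H(K): XOR 62⊕78⊕37⊕31⊕6a⊕6a⊕66 = 7a.
Zero-pad H(K) = 7a to 6 bytes: K' = 7a 00 00 00 00 00.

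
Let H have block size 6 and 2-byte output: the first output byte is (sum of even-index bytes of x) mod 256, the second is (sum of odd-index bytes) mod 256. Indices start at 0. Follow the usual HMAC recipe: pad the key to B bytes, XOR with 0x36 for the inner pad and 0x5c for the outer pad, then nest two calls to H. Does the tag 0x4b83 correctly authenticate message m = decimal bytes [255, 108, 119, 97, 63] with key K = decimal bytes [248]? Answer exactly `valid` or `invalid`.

Key decimal bytes [248] = f8 is 1 byte ≤ B = 6; zero-pad to 6 bytes: K' = f8 00 00 00 00 00.
K' ⊕ ipad = ce 36 36 36 36 36; K' ⊕ opad = a4 5c 5c 5c 5c 5c.
Inner hash: even-index sum = 751 mod 256 = 239; odd-index sum = 367 mod 256 = 111 → ef 6f.
Outer hash (recomputed tag): even-index sum = 587 mod 256 = 75; odd-index sum = 387 mod 256 = 131 → 4b 83.
Recomputed tag = 4b83; claimed = 4b83 → match.

valid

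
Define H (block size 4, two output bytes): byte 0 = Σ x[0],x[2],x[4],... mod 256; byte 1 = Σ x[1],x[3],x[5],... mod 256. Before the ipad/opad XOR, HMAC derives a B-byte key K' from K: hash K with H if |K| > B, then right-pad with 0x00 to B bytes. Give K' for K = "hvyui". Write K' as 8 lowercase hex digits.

4aeb0000

|K| = 5 > B = 4, so first hash the key.
H(K): even-index sum = 330 mod 256 = 74; odd-index sum = 235 mod 256 = 235 → 4a eb.
Zero-pad H(K) = 4a eb to 4 bytes: K' = 4a eb 00 00.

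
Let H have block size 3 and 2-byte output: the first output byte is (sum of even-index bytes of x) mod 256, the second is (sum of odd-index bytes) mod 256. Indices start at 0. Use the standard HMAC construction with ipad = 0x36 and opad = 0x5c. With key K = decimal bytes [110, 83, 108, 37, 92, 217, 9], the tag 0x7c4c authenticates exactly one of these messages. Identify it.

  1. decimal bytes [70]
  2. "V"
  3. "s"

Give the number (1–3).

Key decimal bytes [110, 83, 108, 37, 92, 217, 9] = 6e 53 6c 25 5c d9 09 is 7 bytes > B = 3, so hash it first: H(key) = 3f 51, then zero-pad to 3 bytes: K' = 3f 51 00.
K' ⊕ ipad = 09 67 36; K' ⊕ opad = 63 0d 5c.
m1: inner = H(09 67 36 46) = 3f ad; tag = H(63 0d 5c 3f ad) = 6c4c
m2: inner = H(09 67 36 56) = 3f bd; tag = H(63 0d 5c 3f bd) = 7c4c ← matches
m3: inner = H(09 67 36 73) = 3f da; tag = H(63 0d 5c 3f da) = 994c

2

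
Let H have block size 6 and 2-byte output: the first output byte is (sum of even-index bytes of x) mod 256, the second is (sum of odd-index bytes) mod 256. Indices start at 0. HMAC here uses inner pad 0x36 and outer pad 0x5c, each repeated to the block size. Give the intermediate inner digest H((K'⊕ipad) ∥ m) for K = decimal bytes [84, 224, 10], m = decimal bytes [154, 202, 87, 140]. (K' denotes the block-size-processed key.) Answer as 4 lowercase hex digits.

Key decimal bytes [84, 224, 10] = 54 e0 0a is 3 bytes ≤ B = 6; zero-pad to 6 bytes: K' = 54 e0 0a 00 00 00.
K' ⊕ ipad = 62 d6 3c 36 36 36.
Inner input = 62 d6 3c 36 36 36 ∥ 9a ca 57 8c.
Inner hash: even-index sum = 453 mod 256 = 197; odd-index sum = 664 mod 256 = 152 → c5 98.

c598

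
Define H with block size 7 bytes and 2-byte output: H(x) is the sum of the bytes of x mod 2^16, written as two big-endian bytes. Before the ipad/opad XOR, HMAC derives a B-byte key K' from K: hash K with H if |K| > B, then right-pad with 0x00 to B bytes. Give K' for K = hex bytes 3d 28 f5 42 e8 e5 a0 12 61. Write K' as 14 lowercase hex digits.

047c0000000000

|K| = 9 > B = 7, so first hash the key.
H(K): sum = 61+40+245+66+232+229+160+18+97 = 1148 → 04 7c.
Zero-pad H(K) = 04 7c to 7 bytes: K' = 04 7c 00 00 00 00 00.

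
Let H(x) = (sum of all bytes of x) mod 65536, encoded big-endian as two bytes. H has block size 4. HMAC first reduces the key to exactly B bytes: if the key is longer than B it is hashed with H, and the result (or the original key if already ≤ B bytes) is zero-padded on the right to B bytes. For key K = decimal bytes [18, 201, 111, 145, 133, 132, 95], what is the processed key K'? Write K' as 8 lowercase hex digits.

|K| = 7 > B = 4, so first hash the key.
H(K): sum = 18+201+111+145+133+132+95 = 835 → 03 43.
Zero-pad H(K) = 03 43 to 4 bytes: K' = 03 43 00 00.

03430000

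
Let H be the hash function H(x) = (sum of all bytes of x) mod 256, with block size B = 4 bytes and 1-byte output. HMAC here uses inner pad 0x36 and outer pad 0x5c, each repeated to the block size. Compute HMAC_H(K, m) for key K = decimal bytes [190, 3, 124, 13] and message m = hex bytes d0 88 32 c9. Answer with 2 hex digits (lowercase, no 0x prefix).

Key decimal bytes [190, 3, 124, 13] = be 03 7c 0d is exactly B = 4 bytes: K' = be 03 7c 0d.
K' ⊕ ipad = 88 35 4a 3b.  K' ⊕ opad = e2 5f 20 51.
Inner input = (K'⊕ipad) ∥ m = 88 35 4a 3b ∥ d0 88 32 c9.
Inner hash: sum = 136+53+74+59+208+136+50+201 = 917; mod 256 = 149 → 95.
Outer input = (K'⊕opad) ∥ inner = e2 5f 20 51 ∥ 95.
Outer hash (tag): sum = 226+95+32+81+149 = 583; mod 256 = 71 → 47.

47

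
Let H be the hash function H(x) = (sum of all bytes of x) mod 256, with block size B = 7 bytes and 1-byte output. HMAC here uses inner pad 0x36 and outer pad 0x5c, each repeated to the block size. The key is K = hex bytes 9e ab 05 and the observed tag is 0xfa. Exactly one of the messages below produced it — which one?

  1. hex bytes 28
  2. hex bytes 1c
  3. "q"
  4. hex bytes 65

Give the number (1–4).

Key hex bytes 9e ab 05 is 3 bytes ≤ B = 7; zero-pad to 7 bytes: K' = 9e ab 05 00 00 00 00.
K' ⊕ ipad = a8 9d 33 36 36 36 36; K' ⊕ opad = c2 f7 59 5c 5c 5c 5c.
m1: inner = H(a8 9d 33 36 36 36 36 28) = 78; tag = H(c2 f7 59 5c 5c 5c 5c 78) = fa ← matches
m2: inner = H(a8 9d 33 36 36 36 36 1c) = 6c; tag = H(c2 f7 59 5c 5c 5c 5c 6c) = ee
m3: inner = H(a8 9d 33 36 36 36 36 71) = c1; tag = H(c2 f7 59 5c 5c 5c 5c c1) = 43
m4: inner = H(a8 9d 33 36 36 36 36 65) = b5; tag = H(c2 f7 59 5c 5c 5c 5c b5) = 37

1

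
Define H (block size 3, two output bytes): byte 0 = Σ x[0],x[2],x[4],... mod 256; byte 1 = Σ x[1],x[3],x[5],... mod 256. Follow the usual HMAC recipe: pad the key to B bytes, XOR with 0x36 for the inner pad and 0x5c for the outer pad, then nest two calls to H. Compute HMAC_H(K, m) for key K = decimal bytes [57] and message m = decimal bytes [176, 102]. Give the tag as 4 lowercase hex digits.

a707

Key decimal bytes [57] = 39 is 1 byte ≤ B = 3; zero-pad to 3 bytes: K' = 39 00 00.
K' ⊕ ipad = 0f 36 36.  K' ⊕ opad = 65 5c 5c.
Inner input = (K'⊕ipad) ∥ m = 0f 36 36 ∥ b0 66.
Inner hash: even-index sum = 171 mod 256 = 171; odd-index sum = 230 mod 256 = 230 → ab e6.
Outer input = (K'⊕opad) ∥ inner = 65 5c 5c ∥ ab e6.
Outer hash (tag): even-index sum = 423 mod 256 = 167; odd-index sum = 263 mod 256 = 7 → a7 07.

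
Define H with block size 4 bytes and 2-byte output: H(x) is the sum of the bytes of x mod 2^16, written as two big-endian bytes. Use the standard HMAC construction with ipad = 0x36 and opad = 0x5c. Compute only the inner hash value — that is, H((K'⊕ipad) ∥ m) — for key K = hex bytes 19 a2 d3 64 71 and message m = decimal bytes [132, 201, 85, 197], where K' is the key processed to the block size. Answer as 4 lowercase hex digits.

Key hex bytes 19 a2 d3 64 71 is 5 bytes > B = 4, so hash it first: H(key) = 02 63, then zero-pad to 4 bytes: K' = 02 63 00 00.
K' ⊕ ipad = 34 55 36 36.
Inner input = 34 55 36 36 ∥ 84 c9 55 c5.
Inner hash: sum = 52+85+54+54+132+201+85+197 = 860 → 03 5c.

035c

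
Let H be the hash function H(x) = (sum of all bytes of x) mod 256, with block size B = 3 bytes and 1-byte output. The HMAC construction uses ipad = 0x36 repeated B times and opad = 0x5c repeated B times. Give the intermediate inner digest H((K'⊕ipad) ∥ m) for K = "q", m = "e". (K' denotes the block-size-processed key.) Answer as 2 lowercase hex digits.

18

Key "q" = 71 is 1 byte ≤ B = 3; zero-pad to 3 bytes: K' = 71 00 00.
K' ⊕ ipad = 47 36 36.
Inner input = 47 36 36 ∥ 65.
Inner hash: sum = 71+54+54+101 = 280; mod 256 = 24 → 18.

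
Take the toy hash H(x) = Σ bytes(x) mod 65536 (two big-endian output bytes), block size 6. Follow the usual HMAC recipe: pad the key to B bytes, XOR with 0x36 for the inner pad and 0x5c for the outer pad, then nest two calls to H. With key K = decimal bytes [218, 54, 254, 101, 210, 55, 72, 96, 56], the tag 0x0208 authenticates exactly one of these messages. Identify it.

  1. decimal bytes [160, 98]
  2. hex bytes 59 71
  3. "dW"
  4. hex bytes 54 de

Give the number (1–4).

2

Key decimal bytes [218, 54, 254, 101, 210, 55, 72, 96, 56] = da 36 fe 65 d2 37 48 60 38 is 9 bytes > B = 6, so hash it first: H(key) = 04 5c, then zero-pad to 6 bytes: K' = 04 5c 00 00 00 00.
K' ⊕ ipad = 32 6a 36 36 36 36; K' ⊕ opad = 58 00 5c 5c 5c 5c.
m1: inner = H(32 6a 36 36 36 36 a0 62) = 02 76; tag = H(58 00 5c 5c 5c 5c 02 76) = 0240
m2: inner = H(32 6a 36 36 36 36 59 71) = 02 3e; tag = H(58 00 5c 5c 5c 5c 02 3e) = 0208 ← matches
m3: inner = H(32 6a 36 36 36 36 64 57) = 02 2f; tag = H(58 00 5c 5c 5c 5c 02 2f) = 01f9
m4: inner = H(32 6a 36 36 36 36 54 de) = 02 a6; tag = H(58 00 5c 5c 5c 5c 02 a6) = 0270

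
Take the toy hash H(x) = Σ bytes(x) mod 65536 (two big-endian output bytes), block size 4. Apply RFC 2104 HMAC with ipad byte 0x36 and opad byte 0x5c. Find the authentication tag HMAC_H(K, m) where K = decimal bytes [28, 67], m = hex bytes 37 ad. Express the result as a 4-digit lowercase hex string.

0207

Key decimal bytes [28, 67] = 1c 43 is 2 bytes ≤ B = 4; zero-pad to 4 bytes: K' = 1c 43 00 00.
K' ⊕ ipad = 2a 75 36 36.  K' ⊕ opad = 40 1f 5c 5c.
Inner input = (K'⊕ipad) ∥ m = 2a 75 36 36 ∥ 37 ad.
Inner hash: sum = 42+117+54+54+55+173 = 495 → 01 ef.
Outer input = (K'⊕opad) ∥ inner = 40 1f 5c 5c ∥ 01 ef.
Outer hash (tag): sum = 64+31+92+92+1+239 = 519 → 02 07.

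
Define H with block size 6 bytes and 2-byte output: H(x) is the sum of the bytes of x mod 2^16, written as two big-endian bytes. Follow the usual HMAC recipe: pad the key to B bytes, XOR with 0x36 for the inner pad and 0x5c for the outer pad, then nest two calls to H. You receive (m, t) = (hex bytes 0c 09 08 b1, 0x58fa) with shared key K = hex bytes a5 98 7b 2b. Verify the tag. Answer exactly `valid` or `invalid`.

invalid

Key hex bytes a5 98 7b 2b is 4 bytes ≤ B = 6; zero-pad to 6 bytes: K' = a5 98 7b 2b 00 00.
K' ⊕ ipad = 93 ae 4d 1d 36 36; K' ⊕ opad = f9 c4 27 77 5c 5c.
Inner hash: sum = 147+174+77+29+54+54+12+9+8+177 = 741 → 02 e5.
Outer hash (recomputed tag): sum = 249+196+39+119+92+92+2+229 = 1018 → 03 fa.
Recomputed tag = 03fa; claimed = 58fa → mismatch.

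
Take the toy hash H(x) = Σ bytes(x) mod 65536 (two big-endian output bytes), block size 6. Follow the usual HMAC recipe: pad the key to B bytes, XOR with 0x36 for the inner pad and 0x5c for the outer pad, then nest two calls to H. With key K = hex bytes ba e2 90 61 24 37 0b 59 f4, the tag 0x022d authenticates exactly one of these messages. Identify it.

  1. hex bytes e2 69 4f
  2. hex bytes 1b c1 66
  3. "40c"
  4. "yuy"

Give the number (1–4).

3

Key hex bytes ba e2 90 61 24 37 0b 59 f4 is 9 bytes > B = 6, so hash it first: H(key) = 04 40, then zero-pad to 6 bytes: K' = 04 40 00 00 00 00.
K' ⊕ ipad = 32 76 36 36 36 36; K' ⊕ opad = 58 1c 5c 5c 5c 5c.
m1: inner = H(32 76 36 36 36 36 e2 69 4f) = 03 1a; tag = H(58 1c 5c 5c 5c 5c 03 1a) = 0201
m2: inner = H(32 76 36 36 36 36 1b c1 66) = 02 c2; tag = H(58 1c 5c 5c 5c 5c 02 c2) = 02a8
m3: inner = H(32 76 36 36 36 36 34 30 63) = 02 47; tag = H(58 1c 5c 5c 5c 5c 02 47) = 022d ← matches
m4: inner = H(32 76 36 36 36 36 79 75 79) = 02 e7; tag = H(58 1c 5c 5c 5c 5c 02 e7) = 02cd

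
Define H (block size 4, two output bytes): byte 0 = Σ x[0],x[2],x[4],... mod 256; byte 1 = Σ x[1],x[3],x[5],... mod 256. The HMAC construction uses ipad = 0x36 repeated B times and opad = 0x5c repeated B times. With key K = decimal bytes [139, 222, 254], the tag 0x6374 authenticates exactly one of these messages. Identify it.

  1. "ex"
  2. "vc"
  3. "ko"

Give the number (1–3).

1

Key decimal bytes [139, 222, 254] = 8b de fe is 3 bytes ≤ B = 4; zero-pad to 4 bytes: K' = 8b de fe 00.
K' ⊕ ipad = bd e8 c8 36; K' ⊕ opad = d7 82 a2 5c.
m1: inner = H(bd e8 c8 36 65 78) = ea 96; tag = H(d7 82 a2 5c ea 96) = 6374 ← matches
m2: inner = H(bd e8 c8 36 76 63) = fb 81; tag = H(d7 82 a2 5c fb 81) = 745f
m3: inner = H(bd e8 c8 36 6b 6f) = f0 8d; tag = H(d7 82 a2 5c f0 8d) = 696b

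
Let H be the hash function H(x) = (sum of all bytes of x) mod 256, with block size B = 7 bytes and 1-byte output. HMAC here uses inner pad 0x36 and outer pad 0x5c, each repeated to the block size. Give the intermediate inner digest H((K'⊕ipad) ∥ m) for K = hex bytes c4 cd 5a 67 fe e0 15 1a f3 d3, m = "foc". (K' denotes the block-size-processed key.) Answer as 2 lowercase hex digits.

8f

Key hex bytes c4 cd 5a 67 fe e0 15 1a f3 d3 is 10 bytes > B = 7, so hash it first: H(key) = 25, then zero-pad to 7 bytes: K' = 25 00 00 00 00 00 00.
K' ⊕ ipad = 13 36 36 36 36 36 36.
Inner input = 13 36 36 36 36 36 36 ∥ 66 6f 63.
Inner hash: sum = 19+54+54+54+54+54+54+102+111+99 = 655; mod 256 = 143 → 8f.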